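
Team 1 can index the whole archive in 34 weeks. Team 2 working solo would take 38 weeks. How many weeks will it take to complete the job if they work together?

With two workers the combined time is the product over the sum: 34·38/(34+38) = 1292/72 = 323/18 weeks.

323/18 weeks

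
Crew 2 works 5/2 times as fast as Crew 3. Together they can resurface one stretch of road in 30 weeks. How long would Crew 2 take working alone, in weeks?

42 weeks

Let Crew 3's rate be r; then Crew 2's rate is (5/2)r, so together (5/2 + 1)r = (7/2)r = 1/30.
Thus r = 1/105 per week.
Crew 3 alone: 105 weeks; Crew 2 alone: 42 weeks.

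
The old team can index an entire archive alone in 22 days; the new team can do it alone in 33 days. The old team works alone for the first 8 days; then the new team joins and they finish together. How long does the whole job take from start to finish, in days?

In 8 days the old team does 8/22 = 4/11 of the job, leaving 7/11.
The old team and the new team together work at 5/66 per day, so finishing takes 7/11 ÷ 5/66 = 42/5 days.
Total time = 8 + 42/5 = 82/5 days.

82/5 days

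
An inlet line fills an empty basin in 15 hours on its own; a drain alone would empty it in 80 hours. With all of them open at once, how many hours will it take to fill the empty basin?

240/13 hours

Net rate = 1/15 − 1/80 = (16 − 3)/240 = 13/240 per hour.
Filling time = 1 ÷ (13/240) = 240/13 hours.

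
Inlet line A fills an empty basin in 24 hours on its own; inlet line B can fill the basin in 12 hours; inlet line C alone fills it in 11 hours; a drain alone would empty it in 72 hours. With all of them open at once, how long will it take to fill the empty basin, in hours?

99/20 hours

Net rate = 1/24 + 1/12 + 1/11 − 1/72 = (33 + 66 + 72 − 11)/792 = 160/792 = 20/99 per hour.
Filling time = 1 ÷ (20/99) = 99/20 hours.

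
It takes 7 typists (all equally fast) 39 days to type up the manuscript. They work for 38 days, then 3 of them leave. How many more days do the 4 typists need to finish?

7/4 days

One typist does 1/273 of the job per day.
After 38 days with 7 typists, 38/39 is done (1/39 left).
With 4 typists the rate is 4/273, so the rest takes 1/39 ÷ 4/273 = 7/4 days.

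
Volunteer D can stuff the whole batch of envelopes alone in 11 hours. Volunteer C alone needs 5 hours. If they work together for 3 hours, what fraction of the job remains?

7/55

Combined rate: 1/11 + 1/5 = (5 + 11)/55 = 16/55 per hour.
In 3 hours they complete 3·16/55 = 48/55 of the job.
So 7/55 remains.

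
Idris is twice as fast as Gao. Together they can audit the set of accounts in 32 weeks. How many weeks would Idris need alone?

Let Gao's rate be r; then Idris's rate is 2r, so together (2 + 1)r = 3r = 1/32.
Thus r = 1/96 per week.
Gao alone: 96 weeks; Idris alone: 48 weeks.

48 weeks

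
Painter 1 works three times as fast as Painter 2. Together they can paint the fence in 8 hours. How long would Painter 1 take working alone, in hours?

Let Painter 2's rate be r; then Painter 1's rate is 3r, so together (3 + 1)r = 4r = 1/8.
Thus r = 1/32 per hour.
Painter 2 alone: 32 hours; Painter 1 alone: 32/3 hours.

32/3 hours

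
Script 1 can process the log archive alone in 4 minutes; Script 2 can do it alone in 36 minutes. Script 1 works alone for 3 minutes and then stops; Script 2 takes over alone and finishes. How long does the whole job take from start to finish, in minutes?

In 3 minutes Script 1 does 3/4 of the job, leaving 1/4.
Script 2 works at 1/36 per minute, so finishing takes 1/4 ÷ 1/36 = 9 minutes.
Total time = 3 + 9 = 12 minutes.

12 minutes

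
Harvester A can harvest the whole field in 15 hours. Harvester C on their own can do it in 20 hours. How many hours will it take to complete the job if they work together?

Combined rate: 1/15 + 1/20 = (4 + 3)/60 = 7/60 per hour.
Time = 1 ÷ (7/60) = 60/7 hours.

60/7 hours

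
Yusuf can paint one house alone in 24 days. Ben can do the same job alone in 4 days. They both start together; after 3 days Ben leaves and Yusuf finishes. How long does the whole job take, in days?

In the first 3 days the combined rate is 7/24, so 7/8 of the job is done, leaving 1/8.
After Ben leaves the rate is 1/24 per day; the remaining 1/8 takes 3 days.
Total = 3 + 3 = 6 days.

6 days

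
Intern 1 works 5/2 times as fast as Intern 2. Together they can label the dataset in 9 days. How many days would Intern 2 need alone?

Let Intern 2's rate be r; then Intern 1's rate is (5/2)r, so together (5/2 + 1)r = (7/2)r = 1/9.
Thus r = 2/63 per day.
Intern 2 alone: 63/2 days; Intern 1 alone: 63/5 days.

63/2 days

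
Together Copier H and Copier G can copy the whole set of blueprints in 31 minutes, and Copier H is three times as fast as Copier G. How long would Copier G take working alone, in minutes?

Let Copier G's rate be r; then Copier H's rate is 3r, so together (3 + 1)r = 4r = 1/31.
Thus r = 1/124 per minute.
Copier G alone: 124 minutes; Copier H alone: 124/3 minutes.

124 minutes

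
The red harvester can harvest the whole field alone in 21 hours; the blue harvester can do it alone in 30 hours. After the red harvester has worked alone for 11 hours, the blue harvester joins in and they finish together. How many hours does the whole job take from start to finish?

287/17 hours

In 11 hours the red harvester does 11/21 of the job, leaving 10/21.
The red harvester and the blue harvester together work at 17/210 per hour, so finishing takes 10/21 ÷ 17/210 = 100/17 hours.
Total time = 11 + 100/17 = 287/17 hours.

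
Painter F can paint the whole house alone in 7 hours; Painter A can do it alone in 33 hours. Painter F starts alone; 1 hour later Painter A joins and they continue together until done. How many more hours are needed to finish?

In 1 hour Painter F does 1/7 of the job, leaving 6/7.
Painter F and Painter A together work at 40/231 per hour, so finishing takes 6/7 ÷ 40/231 = 99/20 hours.

99/20 hours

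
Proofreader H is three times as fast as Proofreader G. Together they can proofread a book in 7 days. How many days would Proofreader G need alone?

Let Proofreader G's rate be r; then Proofreader H's rate is 3r, so together (3 + 1)r = 4r = 1/7.
Thus r = 1/28 per day.
Proofreader G alone: 28 days; Proofreader H alone: 28/3 days.

28 days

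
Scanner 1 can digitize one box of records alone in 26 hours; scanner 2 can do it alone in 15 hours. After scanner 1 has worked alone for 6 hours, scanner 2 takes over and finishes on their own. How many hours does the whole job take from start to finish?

228/13 hours

In 6 hours scanner 1 does 6/26 = 3/13 of the job, leaving 10/13.
Scanner 2 works at 1/15 per hour, so finishing takes 10/13 ÷ 1/15 = 150/13 hours.
Total time = 6 + 150/13 = 228/13 hours.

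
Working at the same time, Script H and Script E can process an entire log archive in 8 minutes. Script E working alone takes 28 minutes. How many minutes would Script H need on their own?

56/5 minutes

Combined rate is 1/8 per minute.
Known contribution: 1/28 per minute.
So Script H's rate is 1/8 − 1/28 = 5/56, meaning 56/5 minutes alone.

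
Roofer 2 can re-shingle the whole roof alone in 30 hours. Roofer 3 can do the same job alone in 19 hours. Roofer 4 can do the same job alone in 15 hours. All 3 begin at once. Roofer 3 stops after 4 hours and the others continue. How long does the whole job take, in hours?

In the first 4 hours the combined rate is 29/190, so 58/95 of the job is done, leaving 37/95.
After Roofer 3 leaves the rate is 1/10 per hour; the remaining 37/95 takes 74/19 hours.
Total = 4 + 74/19 = 150/19 hours.

150/19 hours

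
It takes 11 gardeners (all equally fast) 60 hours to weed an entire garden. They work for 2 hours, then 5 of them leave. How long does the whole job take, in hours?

One gardener does 1/660 of the job per hour.
After 2 hours with 11 gardeners, 1/30 is done (29/30 left).
With 6 gardeners the rate is 6/660 = 1/110, so the rest takes 29/30 ÷ 1/110 = 319/3 hours.
Total = 2 + 319/3 = 325/3 hours.

325/3 hours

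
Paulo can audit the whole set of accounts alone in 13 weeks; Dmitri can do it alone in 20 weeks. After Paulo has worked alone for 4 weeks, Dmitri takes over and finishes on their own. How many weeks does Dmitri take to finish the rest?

180/13 weeks

In 4 weeks Paulo does 4/13 of the job, leaving 9/13.
Dmitri works at 1/20 per week, so finishing takes 9/13 ÷ 1/20 = 180/13 weeks.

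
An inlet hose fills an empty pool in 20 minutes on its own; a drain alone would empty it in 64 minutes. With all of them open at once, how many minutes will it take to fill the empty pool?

Net rate = 1/20 − 1/64 = (16 − 5)/320 = 11/320 per minute.
Filling time = 1 ÷ (11/320) = 320/11 minutes.

320/11 minutes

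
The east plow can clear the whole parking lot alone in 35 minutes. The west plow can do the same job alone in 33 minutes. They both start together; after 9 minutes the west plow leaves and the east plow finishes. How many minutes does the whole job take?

280/11 minutes

In the first 9 minutes the combined rate is 68/1155, so 204/385 of the job is done, leaving 181/385.
After the west plow leaves the rate is 1/35 per minute; the remaining 181/385 takes 181/11 minutes.
Total = 9 + 181/11 = 280/11 minutes.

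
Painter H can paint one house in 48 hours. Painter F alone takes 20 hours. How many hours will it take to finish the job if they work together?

240/17 hours

With two workers the combined time is the product over the sum: 48·20/(48+20) = 960/68 = 240/17 hours.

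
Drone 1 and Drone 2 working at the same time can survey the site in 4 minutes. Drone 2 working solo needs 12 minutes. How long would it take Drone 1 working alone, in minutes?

Combined rate is 1/4 per minute.
Known contribution: 1/12 per minute.
So Drone 1's rate is 1/4 − 1/12 = 1/6, meaning 6 minutes alone.

6 minutes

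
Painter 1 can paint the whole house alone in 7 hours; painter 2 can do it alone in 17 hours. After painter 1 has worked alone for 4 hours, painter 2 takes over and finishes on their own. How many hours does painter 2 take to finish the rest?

In 4 hours painter 1 does 4/7 of the job, leaving 3/7.
Painter 2 works at 1/17 per hour, so finishing takes 3/7 ÷ 1/17 = 51/7 hours.

51/7 hours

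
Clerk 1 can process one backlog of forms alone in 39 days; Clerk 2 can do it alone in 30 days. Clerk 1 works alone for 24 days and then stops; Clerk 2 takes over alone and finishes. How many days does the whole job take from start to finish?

462/13 days

In 24 days Clerk 1 does 24/39 = 8/13 of the job, leaving 5/13.
Clerk 2 works at 1/30 per day, so finishing takes 5/13 ÷ 1/30 = 150/13 days.
Total time = 24 + 150/13 = 462/13 days.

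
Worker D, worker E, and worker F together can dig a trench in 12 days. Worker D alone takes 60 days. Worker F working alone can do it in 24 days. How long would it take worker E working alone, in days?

Combined rate is 1/12 per day.
Known contribution: 1/60 + 1/24 = (2 + 5)/120 = 7/120 per day.
So worker E's rate is 1/12 − 7/120 = 1/40, meaning 40 days alone.

40 days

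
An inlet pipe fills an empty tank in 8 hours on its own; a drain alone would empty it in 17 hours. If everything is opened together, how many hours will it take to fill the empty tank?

Net rate = 1/8 − 1/17 = (17 − 8)/136 = 9/136 per hour.
Filling time = 1 ÷ (9/136) = 136/9 hours.

136/9 hours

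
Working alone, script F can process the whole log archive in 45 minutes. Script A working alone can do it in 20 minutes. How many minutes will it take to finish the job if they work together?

180/13 minutes

With two workers the combined time is the product over the sum: 45·20/(45+20) = 900/65 = 180/13 minutes.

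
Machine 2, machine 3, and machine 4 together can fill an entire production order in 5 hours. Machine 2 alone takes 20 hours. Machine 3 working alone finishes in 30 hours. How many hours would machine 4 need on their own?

60/7 hours

Combined rate is 1/5 per hour.
Known contribution: 1/20 + 1/30 = (3 + 2)/60 = 5/60 = 1/12 per hour.
So machine 4's rate is 1/5 − 1/12 = 7/60, meaning 60/7 hours alone.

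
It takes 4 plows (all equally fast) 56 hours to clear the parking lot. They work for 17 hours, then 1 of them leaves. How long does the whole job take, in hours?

69 hours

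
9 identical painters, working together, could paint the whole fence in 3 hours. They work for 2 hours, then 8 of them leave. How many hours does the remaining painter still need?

9 hours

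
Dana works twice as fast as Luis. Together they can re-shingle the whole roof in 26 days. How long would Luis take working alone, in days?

78 days

Let Luis's rate be r; then Dana's rate is 2r, so together (2 + 1)r = 3r = 1/26.
Thus r = 1/78 per day.
Luis alone: 78 days; Dana alone: 39 days.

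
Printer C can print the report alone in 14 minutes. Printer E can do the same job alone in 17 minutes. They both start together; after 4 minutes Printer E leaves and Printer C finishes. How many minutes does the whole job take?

In the first 4 minutes the combined rate is 31/238, so 62/119 of the job is done, leaving 57/119.
After Printer E leaves the rate is 1/14 per minute; the remaining 57/119 takes 114/17 minutes.
Total = 4 + 114/17 = 182/17 minutes.

182/17 minutes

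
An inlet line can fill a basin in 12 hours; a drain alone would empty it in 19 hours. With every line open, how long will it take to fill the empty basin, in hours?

228/7 hours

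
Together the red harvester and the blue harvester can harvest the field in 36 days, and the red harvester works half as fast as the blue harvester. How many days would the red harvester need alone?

108 days

Let the blue harvester's rate be r; then the red harvester's rate is (1/2)r, so together (1/2 + 1)r = (3/2)r = 1/36.
Thus r = 1/54 per day.
The blue harvester alone: 54 days; the red harvester alone: 108 days.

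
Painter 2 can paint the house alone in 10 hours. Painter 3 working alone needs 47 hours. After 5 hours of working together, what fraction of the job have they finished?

57/94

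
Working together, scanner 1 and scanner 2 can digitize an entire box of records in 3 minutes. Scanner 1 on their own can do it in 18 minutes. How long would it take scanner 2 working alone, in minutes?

Combined rate is 1/3 per minute.
Known contribution: 1/18 per minute.
So scanner 2's rate is 1/3 − 1/18 = 5/18, meaning 18/5 minutes alone.

18/5 minutes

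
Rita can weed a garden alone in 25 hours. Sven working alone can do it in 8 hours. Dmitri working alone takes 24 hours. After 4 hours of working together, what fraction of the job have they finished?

62/75

Combined rate: 1/25 + 1/8 + 1/24 = (24 + 75 + 25)/600 = 124/600 = 31/150 per hour.
In 4 hours they complete 4·31/150 = 62/75 of the job.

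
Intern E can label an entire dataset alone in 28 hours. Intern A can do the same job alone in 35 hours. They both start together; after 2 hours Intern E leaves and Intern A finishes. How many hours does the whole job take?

65/2 hours

In the first 2 hours the combined rate is 9/140, so 9/70 of the job is done, leaving 61/70.
After Intern E leaves the rate is 1/35 per hour; the remaining 61/70 takes 61/2 hours.
Total = 2 + 61/2 = 65/2 hours.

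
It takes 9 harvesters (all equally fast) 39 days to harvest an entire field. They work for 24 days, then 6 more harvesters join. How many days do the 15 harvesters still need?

9 days

One harvester does 1/351 of the job per day.
After 24 days with 9 harvesters, 8/13 is done (5/13 left).
With 15 harvesters the rate is 15/351 = 5/117, so the rest takes 5/13 ÷ 5/117 = 9 days.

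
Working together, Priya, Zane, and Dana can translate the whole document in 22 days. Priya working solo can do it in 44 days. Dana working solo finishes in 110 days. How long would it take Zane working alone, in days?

Combined rate is 1/22 per day.
Known contribution: 1/44 + 1/110 = (5 + 2)/220 = 7/220 per day.
So Zane's rate is 1/22 − 7/220 = 3/220, meaning 220/3 days alone.

220/3 days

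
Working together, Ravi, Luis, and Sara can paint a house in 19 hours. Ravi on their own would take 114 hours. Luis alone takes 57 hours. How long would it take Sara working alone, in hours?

38 hours

Combined rate is 1/19 per hour.
Known contribution: 1/114 + 1/57 = (1 + 2)/114 = 3/114 = 1/38 per hour.
So Sara's rate is 1/19 − 1/38 = 1/38, meaning 38 hours alone.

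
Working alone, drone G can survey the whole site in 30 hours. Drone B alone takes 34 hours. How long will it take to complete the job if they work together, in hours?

255/16 hours

Combined rate: 1/30 + 1/34 = (17 + 15)/510 = 32/510 = 16/255 per hour.
Time = 1 ÷ (16/255) = 255/16 hours.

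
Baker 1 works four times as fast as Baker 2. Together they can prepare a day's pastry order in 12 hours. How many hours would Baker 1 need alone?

Let Baker 2's rate be r; then Baker 1's rate is 4r, so together (4 + 1)r = 5r = 1/12.
Thus r = 1/60 per hour.
Baker 2 alone: 60 hours; Baker 1 alone: 15 hours.

15 hours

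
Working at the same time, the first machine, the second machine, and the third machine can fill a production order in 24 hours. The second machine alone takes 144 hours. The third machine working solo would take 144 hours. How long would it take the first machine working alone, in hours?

36 hours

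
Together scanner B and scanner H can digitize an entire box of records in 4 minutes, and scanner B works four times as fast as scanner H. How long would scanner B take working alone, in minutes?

5 minutes

Let scanner H's rate be r; then scanner B's rate is 4r, so together (4 + 1)r = 5r = 1/4.
Thus r = 1/20 per minute.
Scanner H alone: 20 minutes; scanner B alone: 5 minutes.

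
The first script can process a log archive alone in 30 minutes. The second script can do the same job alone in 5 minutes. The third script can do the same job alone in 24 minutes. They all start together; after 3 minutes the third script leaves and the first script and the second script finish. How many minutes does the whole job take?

In the first 3 minutes the combined rate is 11/40, so 33/40 of the job is done, leaving 7/40.
After the third script leaves the rate is 7/30 per minute; the remaining 7/40 takes 3/4 minutes.
Total = 3 + 3/4 = 15/4 minutes.

15/4 minutes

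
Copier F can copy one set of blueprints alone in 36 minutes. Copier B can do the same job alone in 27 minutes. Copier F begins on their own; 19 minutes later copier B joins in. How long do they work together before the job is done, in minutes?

51/7 minutes

In the first 19 minutes copier F alone does 19/36 of the job, leaving 17/36.
Once everyone is working, combined rate: 1/36 + 1/27 = (3 + 4)/108 = 7/108 per minute.
Remaining 17/36 at 7/108 per minute takes 51/7 minutes.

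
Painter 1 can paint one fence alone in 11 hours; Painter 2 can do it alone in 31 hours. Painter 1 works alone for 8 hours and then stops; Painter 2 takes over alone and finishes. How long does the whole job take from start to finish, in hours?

181/11 hours

In 8 hours Painter 1 does 8/11 of the job, leaving 3/11.
Painter 2 works at 1/31 per hour, so finishing takes 3/11 ÷ 1/31 = 93/11 hours.
Total time = 8 + 93/11 = 181/11 hours.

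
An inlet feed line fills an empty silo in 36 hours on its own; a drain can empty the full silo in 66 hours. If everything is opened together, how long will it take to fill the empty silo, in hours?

Net rate = 1/36 − 1/66 = (11 − 6)/396 = 5/396 per hour.
Filling time = 1 ÷ (5/396) = 396/5 hours.

396/5 hours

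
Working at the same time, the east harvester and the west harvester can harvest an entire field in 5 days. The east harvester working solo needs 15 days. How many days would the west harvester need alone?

15/2 days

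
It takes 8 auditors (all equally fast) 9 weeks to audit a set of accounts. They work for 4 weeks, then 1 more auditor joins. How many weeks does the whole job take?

One auditor does 1/72 of the job per week.
After 4 weeks with 8 auditors, 4/9 is done (5/9 left).
With 9 auditors the rate is 9/72 = 1/8, so the rest takes 5/9 ÷ 1/8 = 40/9 weeks.
Total = 4 + 40/9 = 76/9 weeks.

76/9 weeks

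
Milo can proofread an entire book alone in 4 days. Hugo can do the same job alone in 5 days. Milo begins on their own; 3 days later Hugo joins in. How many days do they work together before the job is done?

In the first 3 days Milo alone does 3/4 of the job, leaving 1/4.
Once everyone is working, combined rate: 1/4 + 1/5 = (5 + 4)/20 = 9/20 per day.
Remaining 1/4 at 9/20 per day takes 5/9 days.

5/9 days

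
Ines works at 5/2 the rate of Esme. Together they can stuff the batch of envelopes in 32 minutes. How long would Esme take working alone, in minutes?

112 minutes

Let Esme's rate be r; then Ines's rate is (5/2)r, so together (5/2 + 1)r = (7/2)r = 1/32.
Thus r = 1/112 per minute.
Esme alone: 112 minutes; Ines alone: 224/5 minutes.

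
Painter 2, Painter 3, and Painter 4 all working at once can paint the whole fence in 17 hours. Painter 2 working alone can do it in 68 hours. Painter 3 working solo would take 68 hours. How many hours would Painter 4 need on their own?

Combined rate is 1/17 per hour.
Known contribution: 1/68 + 1/68 = (1 + 1)/68 = 2/68 = 1/34 per hour.
So Painter 4's rate is 1/17 − 1/34 = 1/34, meaning 34 hours alone.

34 hours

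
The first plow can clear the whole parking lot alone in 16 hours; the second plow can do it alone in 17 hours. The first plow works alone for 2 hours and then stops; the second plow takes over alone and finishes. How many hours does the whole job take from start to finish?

In 2 hours the first plow does 2/16 = 1/8 of the job, leaving 7/8.
The second plow works at 1/17 per hour, so finishing takes 7/8 ÷ 1/17 = 119/8 hours.
Total time = 2 + 119/8 = 135/8 hours.

135/8 hours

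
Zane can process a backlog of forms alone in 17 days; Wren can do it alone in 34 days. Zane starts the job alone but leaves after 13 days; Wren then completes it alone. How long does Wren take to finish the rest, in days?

In 13 days Zane does 13/17 of the job, leaving 4/17.
Wren works at 1/34 per day, so finishing takes 4/17 ÷ 1/34 = 8 days.

8 days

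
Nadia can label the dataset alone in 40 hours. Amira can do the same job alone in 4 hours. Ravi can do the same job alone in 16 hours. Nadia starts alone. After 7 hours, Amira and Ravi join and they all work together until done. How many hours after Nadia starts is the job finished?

85/9 hours

In the first 7 hours Nadia alone does 7/40 of the job, leaving 33/40.
Once everyone is working, combined rate: 1/40 + 1/4 + 1/16 = (2 + 20 + 5)/80 = 27/80 per hour.
Remaining 33/40 at 27/80 per hour takes 22/9 hours.
Total from the start = 7 + 22/9 = 85/9 hours.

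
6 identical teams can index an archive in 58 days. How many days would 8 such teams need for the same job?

87/2 days

Total work is 6·58 = 348 team-days.
With 8 teams: 348/8 = 87/2 days.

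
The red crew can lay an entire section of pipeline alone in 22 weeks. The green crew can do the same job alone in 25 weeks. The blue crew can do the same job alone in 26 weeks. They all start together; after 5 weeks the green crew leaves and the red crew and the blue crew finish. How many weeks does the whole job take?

143/15 weeks

In the first 5 weeks the combined rate is 443/3575, so 443/715 of the job is done, leaving 272/715.
After the green crew leaves the rate is 12/143 per week; the remaining 272/715 takes 68/15 weeks.
Total = 5 + 68/15 = 143/15 weeks.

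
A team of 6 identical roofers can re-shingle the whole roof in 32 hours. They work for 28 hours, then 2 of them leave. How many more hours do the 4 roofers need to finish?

6 hours

One roofer does 1/192 of the job per hour.
After 28 hours with 6 roofers, 7/8 is done (1/8 left).
With 4 roofers the rate is 4/192 = 1/48, so the rest takes 1/8 ÷ 1/48 = 6 hours.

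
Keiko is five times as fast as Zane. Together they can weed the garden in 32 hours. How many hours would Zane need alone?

Let Zane's rate be r; then Keiko's rate is 5r, so together (5 + 1)r = 6r = 1/32.
Thus r = 1/192 per hour.
Zane alone: 192 hours; Keiko alone: 192/5 hours.

192 hours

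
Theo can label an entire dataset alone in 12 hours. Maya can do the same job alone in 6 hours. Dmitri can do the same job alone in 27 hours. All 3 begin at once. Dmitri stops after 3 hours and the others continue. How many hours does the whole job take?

In the first 3 hours the combined rate is 31/108, so 31/36 of the job is done, leaving 5/36.
After Dmitri leaves the rate is 1/4 per hour; the remaining 5/36 takes 5/9 hours.
Total = 3 + 5/9 = 32/9 hours.

32/9 hours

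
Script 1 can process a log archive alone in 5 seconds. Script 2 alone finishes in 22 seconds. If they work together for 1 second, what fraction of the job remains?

83/110

Combined rate: 1/5 + 1/22 = (22 + 5)/110 = 27/110 per second.
In 1 second they complete 1·27/110 = 27/110 of the job.
So 83/110 remains.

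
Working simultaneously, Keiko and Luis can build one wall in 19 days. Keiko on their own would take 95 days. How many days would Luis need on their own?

Combined rate is 1/19 per day.
Known contribution: 1/95 per day.
So Luis's rate is 1/19 − 1/95 = 4/95, meaning 95/4 days alone.

95/4 days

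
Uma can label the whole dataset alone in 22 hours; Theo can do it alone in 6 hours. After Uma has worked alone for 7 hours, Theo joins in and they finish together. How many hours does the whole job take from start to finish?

In 7 hours Uma does 7/22 of the job, leaving 15/22.
Uma and Theo together work at 7/33 per hour, so finishing takes 15/22 ÷ 7/33 = 45/14 hours.
Total time = 7 + 45/14 = 143/14 hours.

143/14 hours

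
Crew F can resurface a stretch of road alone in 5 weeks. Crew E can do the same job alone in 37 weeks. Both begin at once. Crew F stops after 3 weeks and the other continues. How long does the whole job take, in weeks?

74/5 weeks

In the first 3 weeks the combined rate is 42/185, so 126/185 of the job is done, leaving 59/185.
After Crew F leaves the rate is 1/37 per week; the remaining 59/185 takes 59/5 weeks.
Total = 3 + 59/5 = 74/5 weeks.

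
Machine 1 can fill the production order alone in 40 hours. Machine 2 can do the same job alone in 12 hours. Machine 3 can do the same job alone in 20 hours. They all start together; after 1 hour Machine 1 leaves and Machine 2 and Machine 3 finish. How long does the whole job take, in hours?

In the first 1 hour the combined rate is 19/120, so 19/120 of the job is done, leaving 101/120.
After Machine 1 leaves the rate is 2/15 per hour; the remaining 101/120 takes 101/16 hours.
Total = 1 + 101/16 = 117/16 hours.

117/16 hours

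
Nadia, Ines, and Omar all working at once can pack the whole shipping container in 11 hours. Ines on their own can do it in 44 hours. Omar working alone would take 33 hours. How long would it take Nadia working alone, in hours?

Combined rate is 1/11 per hour.
Known contribution: 1/44 + 1/33 = (3 + 4)/132 = 7/132 per hour.
So Nadia's rate is 1/11 − 7/132 = 5/132, meaning 132/5 hours alone.

132/5 hours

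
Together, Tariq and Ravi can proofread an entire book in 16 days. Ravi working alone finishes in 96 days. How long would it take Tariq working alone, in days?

Combined rate is 1/16 per day.
Known contribution: 1/96 per day.
So Tariq's rate is 1/16 − 1/96 = 5/96, meaning 96/5 days alone.

96/5 days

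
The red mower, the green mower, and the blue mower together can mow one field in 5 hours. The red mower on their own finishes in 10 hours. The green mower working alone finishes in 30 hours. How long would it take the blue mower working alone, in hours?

15 hours

Combined rate is 1/5 per hour.
Known contribution: 1/10 + 1/30 = (3 + 1)/30 = 4/30 = 2/15 per hour.
So the blue mower's rate is 1/5 − 2/15 = 1/15, meaning 15 hours alone.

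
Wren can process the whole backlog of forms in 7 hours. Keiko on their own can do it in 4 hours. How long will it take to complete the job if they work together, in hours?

28/11 hours

Combined rate: 1/7 + 1/4 = (4 + 7)/28 = 11/28 per hour.
Time = 1 ÷ (11/28) = 28/11 hours.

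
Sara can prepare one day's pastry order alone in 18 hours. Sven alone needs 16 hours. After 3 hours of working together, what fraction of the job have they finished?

Combined rate: 1/18 + 1/16 = (8 + 9)/144 = 17/144 per hour.
In 3 hours they complete 3·17/144 = 17/48 of the job.

17/48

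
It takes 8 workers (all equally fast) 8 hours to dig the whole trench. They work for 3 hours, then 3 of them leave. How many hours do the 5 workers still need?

One worker does 1/64 of the job per hour.
After 3 hours with 8 workers, 3/8 is done (5/8 left).
With 5 workers the rate is 5/64, so the rest takes 5/8 ÷ 5/64 = 8 hours.

8 hours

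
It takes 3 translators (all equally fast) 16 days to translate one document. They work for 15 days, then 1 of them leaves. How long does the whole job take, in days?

33/2 days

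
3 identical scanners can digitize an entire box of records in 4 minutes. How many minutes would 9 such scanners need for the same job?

4/3 minutes

Total work is 3·4 = 12 scanner-minutes.
With 9 scanners: 12/9 = 4/3 minutes.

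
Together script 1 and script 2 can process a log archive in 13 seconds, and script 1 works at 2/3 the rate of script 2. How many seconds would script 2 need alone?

Let script 2's rate be r; then script 1's rate is (2/3)r, so together (2/3 + 1)r = (5/3)r = 1/13.
Thus r = 3/65 per second.
Script 2 alone: 65/3 seconds; script 1 alone: 65/2 seconds.

65/3 seconds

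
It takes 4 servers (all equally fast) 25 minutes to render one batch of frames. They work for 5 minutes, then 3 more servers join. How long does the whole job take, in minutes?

115/7 minutes

One server does 1/100 of the job per minute.
After 5 minutes with 4 servers, 1/5 is done (4/5 left).
With 7 servers the rate is 7/100, so the rest takes 4/5 ÷ 7/100 = 80/7 minutes.
Total = 5 + 80/7 = 115/7 minutes.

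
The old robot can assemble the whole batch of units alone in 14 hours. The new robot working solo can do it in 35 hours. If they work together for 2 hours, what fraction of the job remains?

Combined rate: 1/14 + 1/35 = (5 + 2)/70 = 7/70 = 1/10 per hour.
In 2 hours they complete 2·1/10 = 1/5 of the job.
So 4/5 remains.

4/5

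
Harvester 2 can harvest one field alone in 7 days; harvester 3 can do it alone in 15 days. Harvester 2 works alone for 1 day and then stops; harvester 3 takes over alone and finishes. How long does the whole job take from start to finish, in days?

97/7 days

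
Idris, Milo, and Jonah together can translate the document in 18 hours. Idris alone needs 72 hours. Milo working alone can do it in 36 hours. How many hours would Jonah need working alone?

Combined rate is 1/18 per hour.
Known contribution: 1/72 + 1/36 = (1 + 2)/72 = 3/72 = 1/24 per hour.
So Jonah's rate is 1/18 − 1/24 = 1/72, meaning 72 hours alone.

72 hours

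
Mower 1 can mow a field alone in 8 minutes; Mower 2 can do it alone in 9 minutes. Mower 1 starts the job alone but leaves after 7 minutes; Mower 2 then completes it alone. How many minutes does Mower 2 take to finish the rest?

In 7 minutes Mower 1 does 7/8 of the job, leaving 1/8.
Mower 2 works at 1/9 per minute, so finishing takes 1/8 ÷ 1/9 = 9/8 minutes.

9/8 minutes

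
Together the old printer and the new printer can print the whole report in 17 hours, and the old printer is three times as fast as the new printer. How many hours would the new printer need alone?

68 hours

Let the new printer's rate be r; then the old printer's rate is 3r, so together (3 + 1)r = 4r = 1/17.
Thus r = 1/68 per hour.
The new printer alone: 68 hours; the old printer alone: 68/3 hours.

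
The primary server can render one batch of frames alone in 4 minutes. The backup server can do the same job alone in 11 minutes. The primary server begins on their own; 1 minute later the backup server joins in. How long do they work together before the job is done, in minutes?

In the first 1 minute the primary server alone does 1/4 of the job, leaving 3/4.
Once everyone is working, combined rate: 1/4 + 1/11 = (11 + 4)/44 = 15/44 per minute.
Remaining 3/4 at 15/44 per minute takes 11/5 minutes.

11/5 minutes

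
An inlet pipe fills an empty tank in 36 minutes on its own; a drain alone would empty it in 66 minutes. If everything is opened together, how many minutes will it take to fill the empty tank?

396/5 minutes

Net rate = 1/36 − 1/66 = (11 − 6)/396 = 5/396 per minute.
Filling time = 1 ÷ (5/396) = 396/5 minutes.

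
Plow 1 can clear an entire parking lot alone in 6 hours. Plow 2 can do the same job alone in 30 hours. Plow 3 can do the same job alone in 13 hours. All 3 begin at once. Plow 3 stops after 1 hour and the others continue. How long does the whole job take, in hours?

60/13 hours

In the first 1 hour the combined rate is 18/65, so 18/65 of the job is done, leaving 47/65.
After plow 3 leaves the rate is 1/5 per hour; the remaining 47/65 takes 47/13 hours.
Total = 1 + 47/13 = 60/13 hours.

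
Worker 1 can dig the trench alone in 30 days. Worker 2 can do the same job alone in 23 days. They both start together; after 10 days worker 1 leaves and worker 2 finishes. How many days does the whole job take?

46/3 days

In the first 10 days the combined rate is 53/690, so 53/69 of the job is done, leaving 16/69.
After worker 1 leaves the rate is 1/23 per day; the remaining 16/69 takes 16/3 days.
Total = 10 + 16/3 = 46/3 days.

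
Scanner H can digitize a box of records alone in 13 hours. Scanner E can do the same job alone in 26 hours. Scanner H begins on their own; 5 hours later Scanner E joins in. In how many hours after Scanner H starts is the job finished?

31/3 hours

In the first 5 hours Scanner H alone does 5/13 of the job, leaving 8/13.
Once everyone is working, combined rate: 1/13 + 1/26 = (2 + 1)/26 = 3/26 per hour.
Remaining 8/13 at 3/26 per hour takes 16/3 hours.
Total from the start = 5 + 16/3 = 31/3 hours.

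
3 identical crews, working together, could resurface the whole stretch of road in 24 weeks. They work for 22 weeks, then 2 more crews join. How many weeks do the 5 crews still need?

6/5 weeks

One crew does 1/72 of the job per week.
After 22 weeks with 3 crews, 11/12 is done (1/12 left).
With 5 crews the rate is 5/72, so the rest takes 1/12 ÷ 5/72 = 6/5 weeks.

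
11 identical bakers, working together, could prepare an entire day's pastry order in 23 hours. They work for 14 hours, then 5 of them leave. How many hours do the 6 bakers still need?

One baker does 1/253 of the job per hour.
After 14 hours with 11 bakers, 14/23 is done (9/23 left).
With 6 bakers the rate is 6/253, so the rest takes 9/23 ÷ 6/253 = 33/2 hours.

33/2 hours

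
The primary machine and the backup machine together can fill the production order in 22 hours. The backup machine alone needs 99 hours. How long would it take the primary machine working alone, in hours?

Combined rate is 1/22 per hour.
Known contribution: 1/99 per hour.
So the primary machine's rate is 1/22 − 1/99 = 7/198, meaning 198/7 hours alone.

198/7 hours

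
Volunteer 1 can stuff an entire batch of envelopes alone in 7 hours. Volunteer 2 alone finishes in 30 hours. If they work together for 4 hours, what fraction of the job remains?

31/105

Combined rate: 1/7 + 1/30 = (30 + 7)/210 = 37/210 per hour.
In 4 hours they complete 4·37/210 = 74/105 of the job.
So 31/105 remains.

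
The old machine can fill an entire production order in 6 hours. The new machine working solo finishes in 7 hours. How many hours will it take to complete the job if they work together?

Combined rate: 1/6 + 1/7 = (7 + 6)/42 = 13/42 per hour.
Time = 1 ÷ (13/42) = 42/13 hours.

42/13 hours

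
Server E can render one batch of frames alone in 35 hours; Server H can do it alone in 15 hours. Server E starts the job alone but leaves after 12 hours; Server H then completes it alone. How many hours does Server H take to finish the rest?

69/7 hours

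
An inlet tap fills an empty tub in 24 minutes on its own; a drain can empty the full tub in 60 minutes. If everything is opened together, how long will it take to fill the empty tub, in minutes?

Net rate = 1/24 − 1/60 = (5 − 2)/120 = 3/120 = 1/40 per minute.
Filling time = 1 ÷ (1/40) = 40 minutes.

40 minutes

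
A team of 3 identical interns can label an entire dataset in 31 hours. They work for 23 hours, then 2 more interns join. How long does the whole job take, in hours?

One intern does 1/93 of the job per hour.
After 23 hours with 3 interns, 23/31 is done (8/31 left).
With 5 interns the rate is 5/93, so the rest takes 8/31 ÷ 5/93 = 24/5 hours.
Total = 23 + 24/5 = 139/5 hours.

139/5 hours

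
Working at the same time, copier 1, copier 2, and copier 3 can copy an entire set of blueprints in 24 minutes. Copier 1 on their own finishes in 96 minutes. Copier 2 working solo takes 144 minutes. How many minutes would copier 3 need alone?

288/7 minutes

Combined rate is 1/24 per minute.
Known contribution: 1/96 + 1/144 = (3 + 2)/288 = 5/288 per minute.
So copier 3's rate is 1/24 − 5/288 = 7/288, meaning 288/7 minutes alone.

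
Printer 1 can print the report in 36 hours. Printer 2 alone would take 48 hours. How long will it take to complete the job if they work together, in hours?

Combined rate: 1/36 + 1/48 = (4 + 3)/144 = 7/144 per hour.
Time = 1 ÷ (7/144) = 144/7 hours.

144/7 hours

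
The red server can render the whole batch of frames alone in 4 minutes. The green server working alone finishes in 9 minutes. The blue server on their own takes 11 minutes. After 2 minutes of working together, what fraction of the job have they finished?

179/198

Combined rate: 1/4 + 1/9 + 1/11 = (99 + 44 + 36)/396 = 179/396 per minute.
In 2 minutes they complete 2·179/396 = 179/198 of the job.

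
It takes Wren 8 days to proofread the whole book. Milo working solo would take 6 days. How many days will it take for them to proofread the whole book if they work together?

24/7 days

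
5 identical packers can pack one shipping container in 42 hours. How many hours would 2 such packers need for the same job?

105 hours

Total work is 5·42 = 210 packer-hours.
With 2 packers: 210/2 = 105 hours.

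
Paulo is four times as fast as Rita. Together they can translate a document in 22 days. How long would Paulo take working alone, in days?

Let Rita's rate be r; then Paulo's rate is 4r, so together (4 + 1)r = 5r = 1/22.
Thus r = 1/110 per day.
Rita alone: 110 days; Paulo alone: 55/2 days.

55/2 days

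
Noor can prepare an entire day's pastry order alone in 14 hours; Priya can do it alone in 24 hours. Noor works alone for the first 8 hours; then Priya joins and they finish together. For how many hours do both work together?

In 8 hours Noor does 8/14 = 4/7 of the job, leaving 3/7.
Noor and Priya together work at 19/168 per hour, so finishing takes 3/7 ÷ 19/168 = 72/19 hours.

72/19 hours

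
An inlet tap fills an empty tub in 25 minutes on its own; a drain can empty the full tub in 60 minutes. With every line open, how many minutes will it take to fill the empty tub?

300/7 minutes

Net rate = 1/25 − 1/60 = (12 − 5)/300 = 7/300 per minute.
Filling time = 1 ÷ (7/300) = 300/7 minutes.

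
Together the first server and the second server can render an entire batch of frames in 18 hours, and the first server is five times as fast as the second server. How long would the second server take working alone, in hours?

Let the second server's rate be r; then the first server's rate is 5r, so together (5 + 1)r = 6r = 1/18.
Thus r = 1/108 per hour.
The second server alone: 108 hours; the first server alone: 108/5 hours.

108 hours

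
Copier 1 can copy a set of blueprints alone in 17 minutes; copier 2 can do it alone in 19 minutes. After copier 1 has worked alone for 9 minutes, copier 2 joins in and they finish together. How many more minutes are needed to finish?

In 9 minutes copier 1 does 9/17 of the job, leaving 8/17.
Copier 1 and copier 2 together work at 36/323 per minute, so finishing takes 8/17 ÷ 36/323 = 38/9 minutes.

38/9 minutes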